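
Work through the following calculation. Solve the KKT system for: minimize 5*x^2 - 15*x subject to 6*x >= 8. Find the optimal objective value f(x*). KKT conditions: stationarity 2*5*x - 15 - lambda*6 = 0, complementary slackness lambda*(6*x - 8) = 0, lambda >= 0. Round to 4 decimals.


Step 1: Try lambda = 0 (constraint inactive).
Stationarity: 2*5*x - 15 = 0
x* = 15/(2*5) = 1.5
Check constraint: 6*1.5 = 9.0 >= 8 -- satisfied.
Step 2: Compute optimal value.
f(x*) = 5*1.5^2 - 15*1.5 = -11.25


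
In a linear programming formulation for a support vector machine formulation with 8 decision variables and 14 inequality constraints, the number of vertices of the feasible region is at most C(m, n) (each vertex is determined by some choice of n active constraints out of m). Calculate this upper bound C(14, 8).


Each vertex corresponds to some choice of n active constraints out of m, so the number of vertices is at most C(m, n) = m! / (n!(m-n)!).
m = 14, n = 8
Numerator: 14 * 13 * 12 * 11 * 10 * 9 * 8 * 7
Denominator: 8! = 40320
C(14, 8) = 3003


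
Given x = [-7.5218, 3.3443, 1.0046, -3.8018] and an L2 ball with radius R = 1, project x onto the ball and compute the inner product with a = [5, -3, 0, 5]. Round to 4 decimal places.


Step 1: Compute ||x|| (intermediates to 6 decimals).
||x|| = sqrt((-7.5218)^2 + 3.3443^2 + 1.0046^2 + (-3.8018)^2) = 9.122758
Step 2: Project.
Since ||x|| > R, scale = R/||x|| = 1/9.122758 = 0.109616, proj(x) = scale * x
proj(x) = [-0.82451, 0.366589, 0.11012, -0.416738]
Step 3: Dot product.
a^T * proj(x) = 5*(-0.82451) - 3*0.366589 + 0*0.11012 + 5*(-0.416738) = -7.306


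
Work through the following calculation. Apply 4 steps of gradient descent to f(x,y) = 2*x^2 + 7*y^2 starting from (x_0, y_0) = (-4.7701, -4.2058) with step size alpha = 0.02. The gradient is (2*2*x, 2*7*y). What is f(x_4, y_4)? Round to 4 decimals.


Gradient descent on f(x,y) = 2*x^2 + 7*y^2.
Starting point: (-4.7701, -4.2058), alpha = 0.02
Step 1: grad_x = 2*2*-4.7701 = -19.0804, grad_y = 2*7*-4.2058 = -58.8812
  x_1 = -4.7701 - 0.02*-19.0804 = -4.3885
  y_1 = -4.2058 - 0.02*-58.8812 = -3.0282
Step 2: grad_x = 2*2*-4.3885 = -17.554, grad_y = 2*7*-3.0282 = -42.3945
  x_2 = -4.3885 - 0.02*-17.554 = -4.0374
  y_2 = -3.0282 - 0.02*-42.3945 = -2.1803
Step 3: grad_x = 2*2*-4.0374 = -16.1497, grad_y = 2*7*-2.1803 = -30.524
  x_3 = -4.0374 - 0.02*-16.1497 = -3.7144
  y_3 = -2.1803 - 0.02*-30.524 = -1.5698
Step 4: grad_x = 2*2*-3.7144 = -14.8577, grad_y = 2*7*-1.5698 = -21.9773
  x_4 = -3.7144 - 0.02*-14.8577 = -3.4173
  y_4 = -1.5698 - 0.02*-21.9773 = -1.1303
f(-3.4173, -1.1303) = 2*(-3.4173)^2 + 7*(-1.1303)^2 = 32.2978


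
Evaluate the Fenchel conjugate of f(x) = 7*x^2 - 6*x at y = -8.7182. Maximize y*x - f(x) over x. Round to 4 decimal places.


f*(y) = sup_x {y*x - a*x^2 - b*x} = sup_x {(y-b)*x - a*x^2}
FOC: (y - b) - 2a*x = 0 => x* = (y - b)/(2a)
x* = (-8.7182 + 6)/(2*7) = -0.1942
f*(-8.7182) = (y-b)^2/(4a) = (-8.7182 + 6)^2/(4*7)
= 7.3886/28 = 0.2639


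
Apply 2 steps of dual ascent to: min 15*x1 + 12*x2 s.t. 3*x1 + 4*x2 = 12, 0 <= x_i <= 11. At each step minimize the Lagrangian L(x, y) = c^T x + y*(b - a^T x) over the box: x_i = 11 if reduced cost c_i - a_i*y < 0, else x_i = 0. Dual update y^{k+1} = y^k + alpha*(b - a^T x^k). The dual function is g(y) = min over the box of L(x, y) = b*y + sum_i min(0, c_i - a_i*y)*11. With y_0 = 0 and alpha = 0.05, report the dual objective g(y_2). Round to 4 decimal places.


Dual ascent for LP: min 15*x1 + 12*x2, 3*x1 + 4*x2 = 12, 0 <= x_i <= 11
Step 1: y^k = 0.0, reduced costs: (15.0, 12.0)
  x^k = (0.0, 0.0), subgradient = b - a^T x = 12.0
  y^{k+1} = 0.0 + 0.05*12.0 = 0.6
Step 2: y^k = 0.6, reduced costs: (13.2, 9.6)
  x^k = (0.0, 0.0), subgradient = b - a^T x = 12.0
  y^{k+1} = 0.6 + 0.05*12.0 = 1.2
Dual objective at y_2 = 1.2: reduced costs (11.4, 7.2), box minimizer x = (0.0, 0.0)
g(y_2) = b*y + (c1 - a1*y)*x1 + (c2 - a2*y)*x2 = 12*1.2 + 11.4*0.0 + 7.2*0.0 = 14.4 + 0.0 + 0.0 = 14.4


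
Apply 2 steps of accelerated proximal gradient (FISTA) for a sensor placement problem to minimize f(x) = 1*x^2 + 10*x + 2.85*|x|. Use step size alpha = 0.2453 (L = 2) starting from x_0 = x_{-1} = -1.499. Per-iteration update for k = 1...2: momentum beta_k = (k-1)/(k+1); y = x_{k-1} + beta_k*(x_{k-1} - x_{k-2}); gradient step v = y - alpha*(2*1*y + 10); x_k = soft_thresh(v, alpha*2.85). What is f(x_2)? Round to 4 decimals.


FISTA on f(x) = 1*x^2 + 10*x + 2.85*|x|
L = 2, alpha = 0.2453
Iteration 1: beta = 0.0, y = -1.499 + 0.0*(-1.499 + 1.499) = -1.499
  grad(y) = 7.002, v = y - alpha*grad = -3.2166
  prox(v) = soft_thresh(-3.2166, 0.6991) = -2.5175
Iteration 2: beta = 0.3333, y = -2.5175 + 0.3333*(-2.5175 + 1.499) = -2.857
  grad(y) = 4.286, v = y - alpha*grad = -3.9083
  prox(v) = soft_thresh(-3.9083, 0.6991) = -3.2092
f(x_2) = 1*(-3.2092)^2 + 10*(-3.2092) + 2.85*|-3.2092| = -12.6468


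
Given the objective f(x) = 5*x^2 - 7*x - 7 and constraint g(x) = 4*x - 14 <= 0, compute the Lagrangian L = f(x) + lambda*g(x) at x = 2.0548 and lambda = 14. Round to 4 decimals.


Step 1: Evaluate f(x).
f(2.0548) = 5*2.0548^2 - 7*2.0548 - 7 = -0.2726
Step 2: Evaluate g(x).
g(2.0548) = 4*2.0548 - 14 = -5.7808
Step 3: Compute Lagrangian.
L = -0.2726 + 14*-5.7808 = -81.2038


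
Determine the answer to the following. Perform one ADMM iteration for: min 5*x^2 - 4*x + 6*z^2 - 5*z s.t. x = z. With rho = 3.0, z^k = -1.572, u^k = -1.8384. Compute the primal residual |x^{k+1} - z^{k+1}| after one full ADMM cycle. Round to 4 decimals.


ADMM iteration with rho = 3.0, z^k = -1.572, u^k = -1.8384
Step 1: x-update.
Minimize 5*x^2 - 4*x + (3.0/2)*(x + 1.572 - 1.8384)^2
FOC: (2*5 + 3.0)*x = 4 + 3.0*(-1.572 + 1.8384)
x^{k+1} = 0.3692
Step 2: z-update.
Minimize 6*z^2 - 5*z + (3.0/2)*(0.3692 - z - 1.8384)^2
FOC: (2*6 + 3.0)*z = 5 + 3.0*(0.3692 - 1.8384)
z^{k+1} = 0.0395
Step 3: u-update.
u^{k+1} = -1.8384 + 0.3692 - 0.0395 = -1.5087
Step 4: Primal residual = |0.3692 - 0.0395| = 0.3297


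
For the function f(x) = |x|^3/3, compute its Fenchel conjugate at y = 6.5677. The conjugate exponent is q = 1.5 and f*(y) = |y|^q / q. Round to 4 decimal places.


The conjugate exponent q satisfies 1/p + 1/q = 1.
p = 3, so q = 3/(3 - 1) = 1.5
|y|^q = 6.5677^1.5 = 16.8314
f*(6.5677) = 16.8314 / 1.5 = 11.2209


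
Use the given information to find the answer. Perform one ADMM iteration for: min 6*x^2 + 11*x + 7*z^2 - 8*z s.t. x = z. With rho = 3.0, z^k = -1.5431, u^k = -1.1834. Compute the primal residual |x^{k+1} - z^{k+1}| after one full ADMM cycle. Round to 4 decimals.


ADMM iteration with rho = 3.0, z^k = -1.5431, u^k = -1.1834
Step 1: x-update.
Minimize 6*x^2 + 11*x + (3.0/2)*(x + 1.5431 - 1.1834)^2
FOC: (2*6 + 3.0)*x = -11 + 3.0*(-1.5431 + 1.1834)
x^{k+1} = -0.8053
Step 2: z-update.
Minimize 7*z^2 - 8*z + (3.0/2)*(-0.8053 - z - 1.1834)^2
FOC: (2*7 + 3.0)*z = 8 + 3.0*(-0.8053 - 1.1834)
z^{k+1} = 0.1196
Step 3: u-update.
u^{k+1} = -1.1834 - 0.8053 - 0.1196 = -2.1083
Step 4: Primal residual = |-0.8053 - 0.1196| = 0.9249


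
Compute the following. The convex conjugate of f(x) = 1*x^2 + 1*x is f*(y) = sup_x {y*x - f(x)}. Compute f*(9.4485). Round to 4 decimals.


f*(y) = sup_x {y*x - a*x^2 - b*x} = sup_x {(y-b)*x - a*x^2}
FOC: (y - b) - 2a*x = 0 => x* = (y - b)/(2a)
x* = (9.4485 - 1)/(2*1) = 4.2243
f*(9.4485) = (y-b)^2/(4a) = (9.4485 - 1)^2/(4*1)
= 71.3772/4 = 17.8443


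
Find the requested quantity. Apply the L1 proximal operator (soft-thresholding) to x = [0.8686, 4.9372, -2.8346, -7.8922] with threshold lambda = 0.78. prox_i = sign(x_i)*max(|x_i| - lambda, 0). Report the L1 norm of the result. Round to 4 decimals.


Soft-thresholding with lambda = 0.78:
prox(0.8686) = sign(0.8686)*max(|0.8686| - 0.78, 0) = 0.0886
prox(4.9372) = sign(4.9372)*max(|4.9372| - 0.78, 0) = 4.1572
prox(-2.8346) = sign(-2.8346)*max(|-2.8346| - 0.78, 0) = -2.0546
prox(-7.8922) = sign(-7.8922)*max(|-7.8922| - 0.78, 0) = -7.1122
prox(x) = [0.0886, 4.1572, -2.0546, -7.1122]
||prox(x)||_1 = 0.0886 + 4.1572 + 2.0546 + 7.1122 = 13.4126


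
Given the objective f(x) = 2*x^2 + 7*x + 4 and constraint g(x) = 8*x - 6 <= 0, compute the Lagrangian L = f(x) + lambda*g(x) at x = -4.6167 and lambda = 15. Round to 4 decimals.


Step 1: Evaluate f(x).
f(-4.6167) = 2*(-4.6167)^2 + 7*(-4.6167) + 4 = 14.3109
Step 2: Evaluate g(x).
g(-4.6167) = 8*-4.6167 - 6 = -42.9336
Step 3: Compute Lagrangian.
L = 14.3109 + 15*-42.9336 = -629.6931


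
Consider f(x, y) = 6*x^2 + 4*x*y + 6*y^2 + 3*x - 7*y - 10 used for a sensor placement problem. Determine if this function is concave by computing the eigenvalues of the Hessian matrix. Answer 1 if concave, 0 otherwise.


The Hessian of f(x,y) = 6*x^2 + 4*x*y + 6*y^2 + 3*x - 7*y - 10 is:
H = [[12, 4], [4, 12]]
Trace = 12 + 12 = 24
Determinant = 12*12 - (4)^2 = 128
Discriminant = (24)^2 - 4*128 = 64.0
Eigenvalues: lambda_1 = 8.0, lambda_2 = 16.0
The function is not concave.

0


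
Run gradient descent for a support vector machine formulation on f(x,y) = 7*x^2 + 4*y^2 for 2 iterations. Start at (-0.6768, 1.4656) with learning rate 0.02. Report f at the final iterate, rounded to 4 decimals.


Gradient descent on f(x,y) = 7*x^2 + 4*y^2.
Starting point: (-0.6768, 1.4656), alpha = 0.02
Step 1: grad_x = 2*7*-0.6768 = -9.4752, grad_y = 2*4*1.4656 = 11.7248
  x_1 = -0.6768 - 0.02*-9.4752 = -0.4873
  y_1 = 1.4656 - 0.02*11.7248 = 1.2311
Step 2: grad_x = 2*7*-0.4873 = -6.8221, grad_y = 2*4*1.2311 = 9.8488
  x_2 = -0.4873 - 0.02*-6.8221 = -0.3509
  y_2 = 1.2311 - 0.02*9.8488 = 1.0341
f(-0.3509, 1.0341) = 7*(-0.3509)^2 + 4*1.0341^2 = 5.1394


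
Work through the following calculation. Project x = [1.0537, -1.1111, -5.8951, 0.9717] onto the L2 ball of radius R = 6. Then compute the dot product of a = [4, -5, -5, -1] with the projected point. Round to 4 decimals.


Step 1: Compute ||x|| (intermediates to 6 decimals).
||x|| = sqrt(1.0537^2 + (-1.1111)^2 + (-5.8951)^2 + 0.9717^2) = 6.167757
Step 2: Project.
Since ||x|| > R, scale = R/||x|| = 6/6.167757 = 0.972801, proj(x) = scale * x
proj(x) = [1.02504, -1.080879, -5.734759, 0.945271]
Step 3: Dot product.
a^T * proj(x) = 4*1.02504 - 5*(-1.080879) - 5*(-5.734759) - 1*0.945271 = 37.2331


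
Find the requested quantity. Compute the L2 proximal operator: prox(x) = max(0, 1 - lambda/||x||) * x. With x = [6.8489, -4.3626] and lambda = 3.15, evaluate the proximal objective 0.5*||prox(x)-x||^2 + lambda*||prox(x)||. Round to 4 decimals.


Step 1: Compute ||x||.
||x|| = 8.1203
Step 2: Compute scaling factor.
scale = max(0, 1 - 3.15/8.1203) = 0.6121
Step 3: prox(x) = [4.1921, -2.6703]
||prox(x)|| = 4.9703
Step 4: Proximal objective.
0.5*||prox-x||^2 = 4.9613
lambda*||prox|| = 15.6564
Total = 20.6178


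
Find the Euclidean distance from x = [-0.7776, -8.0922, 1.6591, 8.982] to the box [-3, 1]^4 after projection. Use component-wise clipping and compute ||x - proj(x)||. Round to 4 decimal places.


Project each component onto [-3, 1].
clip(-0.7776) = -0.7776, clip(-8.0922) = -3.0, clip(1.6591) = 1.0, clip(8.982) = 1.0
Projection = [-0.7776, -3.0, 1.0, 1.0]
Squared diffs: [0.0, 25.9305, 0.4344, 63.7123]
Distance = sqrt(90.0772) = 9.4909


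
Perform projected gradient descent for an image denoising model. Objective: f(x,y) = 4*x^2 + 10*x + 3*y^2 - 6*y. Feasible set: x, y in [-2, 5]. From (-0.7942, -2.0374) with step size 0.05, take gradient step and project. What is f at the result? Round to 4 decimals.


Step 1: Compute gradient at (-0.7942, -2.0374).
grad_x = 2*4*-0.7942 + 10 = 3.6464
grad_y = 2*3*-2.0374 - 6 = -18.2244
Step 2: Gradient step.
x_raw = -0.7942 - 0.05*3.6464 = -0.9765
y_raw = -2.0374 - 0.05*-18.2244 = -1.1262
Step 3: Project onto [-2, 5].
x_proj = clip(-0.9765) = -0.9765
y_proj = clip(-1.1262) = -1.1262
Step 4: Evaluate f.
f(-0.9765, -1.1262) = 4.6111


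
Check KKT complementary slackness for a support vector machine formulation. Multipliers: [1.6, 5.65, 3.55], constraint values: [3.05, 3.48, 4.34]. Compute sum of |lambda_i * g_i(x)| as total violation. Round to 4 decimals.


KKT complementary slackness check:
lambda_1 * g_1 = 1.6 * 3.05 = 4.88
lambda_2 * g_2 = 5.65 * 3.48 = 19.662
lambda_3 * g_3 = 3.55 * 4.34 = 15.407
Total violation = 4.88 + 19.662 + 15.407 = 39.949


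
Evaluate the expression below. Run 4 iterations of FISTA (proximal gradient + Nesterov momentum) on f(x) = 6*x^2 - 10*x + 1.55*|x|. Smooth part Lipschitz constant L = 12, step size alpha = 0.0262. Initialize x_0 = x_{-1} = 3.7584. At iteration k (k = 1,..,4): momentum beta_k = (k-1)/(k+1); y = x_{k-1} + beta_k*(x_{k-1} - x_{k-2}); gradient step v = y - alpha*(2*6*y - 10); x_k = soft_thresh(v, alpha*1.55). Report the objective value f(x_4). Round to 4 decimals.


FISTA on f(x) = 6*x^2 - 10*x + 1.55*|x|
L = 12, alpha = 0.0262
Iteration 1: beta = 0.0, y = 3.7584 + 0.0*(3.7584 - 3.7584) = 3.7584
  grad(y) = 35.1008, v = y - alpha*grad = 2.8388
  prox(v) = soft_thresh(2.8388, 0.0406) = 2.7981
Iteration 2: beta = 0.3333, y = 2.7981 + 0.3333*(2.7981 - 3.7584) = 2.4781
  grad(y) = 19.7368, v = y - alpha*grad = 1.961
  prox(v) = soft_thresh(1.961, 0.0406) = 1.9204
Iteration 3: beta = 0.5, y = 1.9204 + 0.5*(1.9204 - 2.7981) = 1.4815
  grad(y) = 7.7774, v = y - alpha*grad = 1.2777
  prox(v) = soft_thresh(1.2777, 0.0406) = 1.2371
Iteration 4: beta = 0.6, y = 1.2371 + 0.6*(1.2371 - 1.9204) = 0.8271
  grad(y) = -0.0747, v = y - alpha*grad = 0.8291
  prox(v) = soft_thresh(0.8291, 0.0406) = 0.7885
f(x_4) = 6*0.7885^2 - 10*0.7885 + 1.55*|0.7885| = -2.9325


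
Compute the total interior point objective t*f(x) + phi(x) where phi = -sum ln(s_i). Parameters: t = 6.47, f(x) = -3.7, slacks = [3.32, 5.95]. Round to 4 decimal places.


Step 1: Compute log-barrier.
ln values: [1.2, 1.7834]
phi = -(1.2 + 1.7834) = -2.9834
Step 2: Compute augmented objective.
t*f(x) = 6.47*-3.7 = -23.939
Total = -23.939 - 2.9834 = -26.9224


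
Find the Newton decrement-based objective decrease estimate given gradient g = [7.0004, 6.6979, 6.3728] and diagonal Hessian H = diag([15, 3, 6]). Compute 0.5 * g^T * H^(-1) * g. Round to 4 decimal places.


Step 1: H is diagonal, so H^(-1) * g = [0.4667, 2.2326, 1.0621].
Step 2: g^T H^(-1) g = sum_i g_i^2 / H_ii
  = (7.0004)^2/15 + (6.6979)^2/3 + (6.3728)^2/6
  = 3.267 + 14.954 + 6.7688 = 24.9898
Step 3: Objective decrease = 0.5 * g^T H^(-1) g = 12.4949


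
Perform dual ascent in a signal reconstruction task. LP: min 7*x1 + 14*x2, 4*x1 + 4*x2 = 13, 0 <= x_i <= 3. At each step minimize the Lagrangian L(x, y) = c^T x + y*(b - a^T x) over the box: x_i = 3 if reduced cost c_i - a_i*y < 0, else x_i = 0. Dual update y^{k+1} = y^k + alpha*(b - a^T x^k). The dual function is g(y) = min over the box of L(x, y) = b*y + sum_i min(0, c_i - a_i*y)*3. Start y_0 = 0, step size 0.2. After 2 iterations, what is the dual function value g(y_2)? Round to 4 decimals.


Dual ascent for LP: min 7*x1 + 14*x2, 4*x1 + 4*x2 = 13, 0 <= x_i <= 3
Step 1: y^k = 0.0, reduced costs: (7.0, 14.0)
  x^k = (0.0, 0.0), subgradient = b - a^T x = 13.0
  y^{k+1} = 0.0 + 0.2*13.0 = 2.6
Step 2: y^k = 2.6, reduced costs: (-3.4, 3.6)
  x^k = (3.0, 0.0), subgradient = b - a^T x = 1.0
  y^{k+1} = 2.6 + 0.2*1.0 = 2.8
Dual objective at y_2 = 2.8: reduced costs (-4.2, 2.8), box minimizer x = (3.0, 0.0)
g(y_2) = b*y + (c1 - a1*y)*x1 + (c2 - a2*y)*x2 = 13*2.8 + (-4.2)*3.0 + 2.8*0.0 = 36.4 - 12.6 + 0.0 = 23.8


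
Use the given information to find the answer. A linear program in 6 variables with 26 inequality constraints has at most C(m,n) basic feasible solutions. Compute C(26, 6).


Each vertex corresponds to some choice of n active constraints out of m, so the number of vertices is at most C(m, n) = m! / (n!(m-n)!).
m = 26, n = 6
Numerator: 26 * 25 * 24 * 23 * 22 * 21
Denominator: 6! = 720
C(26, 6) = 230230


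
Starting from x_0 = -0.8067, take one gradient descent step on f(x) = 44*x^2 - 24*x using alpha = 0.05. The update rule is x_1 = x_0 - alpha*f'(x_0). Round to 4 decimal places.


We compute the gradient at x_0 and apply the update.
f'(x) = 88*x - 24
f'(-0.8067) = 88*-0.8067 - 24 = -94.9896
x_1 = -0.8067 - 0.05*-94.9896 = 3.9428


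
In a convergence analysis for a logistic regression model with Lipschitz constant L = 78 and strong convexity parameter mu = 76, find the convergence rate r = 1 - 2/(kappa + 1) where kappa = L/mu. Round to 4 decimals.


Step 1: Compute the condition number.
kappa = L/mu = 78/76 = 1.0263
Step 2: Compute the convergence rate.
r = 1 - 2/(kappa + 1) = 1 - 2*mu/(L + mu) = (L - mu)/(L + mu) = 2/154 = 0.013


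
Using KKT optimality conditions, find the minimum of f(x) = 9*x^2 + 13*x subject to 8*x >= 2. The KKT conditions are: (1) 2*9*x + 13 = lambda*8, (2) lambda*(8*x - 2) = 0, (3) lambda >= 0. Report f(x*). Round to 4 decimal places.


Step 1: Try lambda = 0 (constraint inactive).
x_unc = -13/(2*9) = -0.7222
Check: 8*-0.7222 = -5.7776 < 2 -- violated!
Step 2: Constraint must be active: 8*x = 2
x* = 2/8 = 0.25
lambda = (2*9*0.25 + 13)/8 = 2.1875
Step 3: Compute optimal value.
f(x*) = 9*0.25^2 + 13*0.25 = 3.8125


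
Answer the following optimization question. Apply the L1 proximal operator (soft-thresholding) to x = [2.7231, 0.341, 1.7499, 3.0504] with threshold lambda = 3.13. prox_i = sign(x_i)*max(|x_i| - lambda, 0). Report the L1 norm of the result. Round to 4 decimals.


Soft-thresholding with lambda = 3.13:
prox(2.7231) = sign(2.7231)*max(|2.7231| - 3.13, 0) = 0.0
prox(0.341) = sign(0.341)*max(|0.341| - 3.13, 0) = 0.0
prox(1.7499) = sign(1.7499)*max(|1.7499| - 3.13, 0) = 0.0
prox(3.0504) = sign(3.0504)*max(|3.0504| - 3.13, 0) = 0.0
prox(x) = [0.0, 0.0, 0.0, 0.0]
||prox(x)||_1 = 0.0 + 0.0 + 0.0 + 0.0 = 0.0


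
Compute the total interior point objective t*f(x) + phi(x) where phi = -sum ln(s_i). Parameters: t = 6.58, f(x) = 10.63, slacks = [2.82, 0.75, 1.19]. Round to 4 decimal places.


Step 1: Compute log-barrier.
ln values: [1.0367, -0.2877, 0.174]
phi = -(1.0367 - 0.2877 + 0.174) = -0.923
Step 2: Compute augmented objective.
t*f(x) = 6.58*10.63 = 69.9454
Total = 69.9454 - 0.923 = 69.0224


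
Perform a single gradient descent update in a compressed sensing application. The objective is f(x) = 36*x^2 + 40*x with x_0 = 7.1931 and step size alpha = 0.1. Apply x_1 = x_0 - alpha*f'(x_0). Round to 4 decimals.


We compute the gradient at x_0 and apply the update.
f'(x) = 72*x + 40
f'(7.1931) = 72*7.1931 + 40 = 557.9032
x_1 = 7.1931 - 0.1*557.9032 = -48.5972


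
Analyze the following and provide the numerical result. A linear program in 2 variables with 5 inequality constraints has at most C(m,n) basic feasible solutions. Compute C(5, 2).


Each vertex corresponds to some choice of n active constraints out of m, so the number of vertices is at most C(m, n) = m! / (n!(m-n)!).
m = 5, n = 2
Numerator: 5 * 4
Denominator: 2! = 2
C(5, 2) = 10


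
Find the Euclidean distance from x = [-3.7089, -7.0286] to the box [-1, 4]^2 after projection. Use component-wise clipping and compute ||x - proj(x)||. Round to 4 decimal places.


Project each component onto [-1, 4].
clip(-3.7089) = -1.0, clip(-7.0286) = -1.0
Projection = [-1.0, -1.0]
Squared diffs: [7.3381, 36.344]
Distance = sqrt(43.6821) = 6.6092


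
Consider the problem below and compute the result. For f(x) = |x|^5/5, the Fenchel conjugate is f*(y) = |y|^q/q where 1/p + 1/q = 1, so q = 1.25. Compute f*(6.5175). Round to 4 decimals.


The conjugate exponent q satisfies 1/p + 1/q = 1.
p = 5, so q = 5/(5 - 1) = 1.25
|y|^q = 6.5175^1.25 = 10.4136
f*(6.5175) = 10.4136 / 1.25 = 8.3309


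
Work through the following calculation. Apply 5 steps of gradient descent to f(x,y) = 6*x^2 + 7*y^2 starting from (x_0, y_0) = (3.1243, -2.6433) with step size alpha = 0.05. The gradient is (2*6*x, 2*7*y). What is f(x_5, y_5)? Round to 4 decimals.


Gradient descent on f(x,y) = 6*x^2 + 7*y^2.
Starting point: (3.1243, -2.6433), alpha = 0.05
Step 1: grad_x = 2*6*3.1243 = 37.4916, grad_y = 2*7*-2.6433 = -37.0062
  x_1 = 3.1243 - 0.05*37.4916 = 1.2497
  y_1 = -2.6433 - 0.05*-37.0062 = -0.793
Step 2: grad_x = 2*6*1.2497 = 14.9966, grad_y = 2*7*-0.793 = -11.1019
  x_2 = 1.2497 - 0.05*14.9966 = 0.4999
  y_2 = -0.793 - 0.05*-11.1019 = -0.2379
Step 3: grad_x = 2*6*0.4999 = 5.9987, grad_y = 2*7*-0.2379 = -3.3306
  x_3 = 0.4999 - 0.05*5.9987 = 0.2
  y_3 = -0.2379 - 0.05*-3.3306 = -0.0714
Step 4: grad_x = 2*6*0.2 = 2.3995, grad_y = 2*7*-0.0714 = -0.9992
  x_4 = 0.2 - 0.05*2.3995 = 0.08
  y_4 = -0.0714 - 0.05*-0.9992 = -0.0214
Step 5: grad_x = 2*6*0.08 = 0.9598, grad_y = 2*7*-0.0214 = -0.2998
  x_5 = 0.08 - 0.05*0.9598 = 0.032
  y_5 = -0.0214 - 0.05*-0.2998 = -0.0064
f(0.032, -0.0064) = 6*0.032^2 + 7*(-0.0064)^2 = 0.0064


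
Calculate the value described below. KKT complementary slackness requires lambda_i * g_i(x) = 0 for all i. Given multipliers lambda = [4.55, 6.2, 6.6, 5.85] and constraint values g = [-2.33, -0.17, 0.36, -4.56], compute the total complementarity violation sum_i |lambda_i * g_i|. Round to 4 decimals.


KKT complementary slackness check:
lambda_1 * g_1 = 4.55 * -2.33 = -10.6015
lambda_2 * g_2 = 6.2 * -0.17 = -1.054
lambda_3 * g_3 = 6.6 * 0.36 = 2.376
lambda_4 * g_4 = 5.85 * -4.56 = -26.676
Total violation = 10.6015 + 1.054 + 2.376 + 26.676 = 40.7075


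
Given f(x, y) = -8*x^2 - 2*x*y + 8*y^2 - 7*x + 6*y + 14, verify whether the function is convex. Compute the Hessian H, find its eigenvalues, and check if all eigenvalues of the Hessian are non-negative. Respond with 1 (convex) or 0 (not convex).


The Hessian of f(x,y) = -8*x^2 - 2*x*y + 8*y^2 - 7*x + 6*y + 14 is:
H = [[-16, -2], [-2, 16]]
Trace = -16 + 16 = 0
Determinant = -16*16 - (-2)^2 = -260
Discriminant = (0)^2 - 4*-260 = 1040.0
Eigenvalues: lambda_1 = -16.1245, lambda_2 = 16.1245
The function is not convex.

0


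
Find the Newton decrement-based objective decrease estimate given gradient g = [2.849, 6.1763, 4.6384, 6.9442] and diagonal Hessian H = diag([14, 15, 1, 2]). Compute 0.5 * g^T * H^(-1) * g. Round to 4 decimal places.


Step 1: H is diagonal, so H^(-1) * g = [0.2035, 0.4118, 4.6384, 3.4721].
Step 2: g^T H^(-1) g = sum_i g_i^2 / H_ii
  = (2.849)^2/14 + (6.1763)^2/15 + (4.6384)^2/1 + (6.9442)^2/2
  = 0.5798 + 2.5431 + 21.5148 + 24.111 = 48.7486
Step 3: Objective decrease = 0.5 * g^T H^(-1) g = 24.3743


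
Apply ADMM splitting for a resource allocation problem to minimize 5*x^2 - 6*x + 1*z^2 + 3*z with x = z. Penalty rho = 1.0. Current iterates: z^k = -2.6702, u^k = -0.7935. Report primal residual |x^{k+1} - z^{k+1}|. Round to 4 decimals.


ADMM iteration with rho = 1.0, z^k = -2.6702, u^k = -0.7935
Step 1: x-update.
Minimize 5*x^2 - 6*x + (1.0/2)*(x + 2.6702 - 0.7935)^2
FOC: (2*5 + 1.0)*x = 6 + 1.0*(-2.6702 + 0.7935)
x^{k+1} = 0.3748
Step 2: z-update.
Minimize 1*z^2 + 3*z + (1.0/2)*(0.3748 - z - 0.7935)^2
FOC: (2*1 + 1.0)*z = -3 + 1.0*(0.3748 - 0.7935)
z^{k+1} = -1.1396
Step 3: u-update.
u^{k+1} = -0.7935 + 0.3748 + 1.1396 = 0.7209
Step 4: Primal residual = |0.3748 + 1.1396| = 1.5144


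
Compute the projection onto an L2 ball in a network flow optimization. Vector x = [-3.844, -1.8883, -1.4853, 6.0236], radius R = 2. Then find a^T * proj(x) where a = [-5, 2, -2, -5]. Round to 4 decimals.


Step 1: Compute ||x|| (intermediates to 6 decimals).
||x|| = sqrt((-3.844)^2 + (-1.8883)^2 + (-1.4853)^2 + 6.0236^2) = 7.538693
Step 2: Project.
Since ||x|| > R, scale = R/||x|| = 2/7.538693 = 0.265298, proj(x) = scale * x
proj(x) = [-1.019806, -0.500962, -0.394047, 1.598049]
Step 3: Dot product.
a^T * proj(x) = -5*(-1.019806) + 2*(-0.500962) - 2*(-0.394047) - 5*1.598049 = -3.105


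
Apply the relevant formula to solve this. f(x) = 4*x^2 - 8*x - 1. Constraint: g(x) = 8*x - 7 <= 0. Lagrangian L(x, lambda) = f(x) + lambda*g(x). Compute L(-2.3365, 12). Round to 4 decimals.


Step 1: Evaluate f(x).
f(-2.3365) = 4*(-2.3365)^2 - 8*(-2.3365) - 1 = 39.5289
Step 2: Evaluate g(x).
g(-2.3365) = 8*-2.3365 - 7 = -25.692
Step 3: Compute Lagrangian.
L = 39.5289 + 12*-25.692 = -268.7751


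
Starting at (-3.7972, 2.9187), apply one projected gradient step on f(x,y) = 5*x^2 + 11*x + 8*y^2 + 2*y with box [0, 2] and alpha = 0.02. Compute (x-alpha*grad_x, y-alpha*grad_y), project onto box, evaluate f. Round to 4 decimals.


Step 1: Compute gradient at (-3.7972, 2.9187).
grad_x = 2*5*-3.7972 + 11 = -26.972
grad_y = 2*8*2.9187 + 2 = 48.6992
Step 2: Gradient step.
x_raw = -3.7972 - 0.02*-26.972 = -3.2578
y_raw = 2.9187 - 0.02*48.6992 = 1.9447
Step 3: Project onto [0, 2].
x_proj = clip(-3.2578) = 0.0
y_proj = clip(1.9447) = 1.9447
Step 4: Evaluate f.
f(0.0, 1.9447) = 34.1448


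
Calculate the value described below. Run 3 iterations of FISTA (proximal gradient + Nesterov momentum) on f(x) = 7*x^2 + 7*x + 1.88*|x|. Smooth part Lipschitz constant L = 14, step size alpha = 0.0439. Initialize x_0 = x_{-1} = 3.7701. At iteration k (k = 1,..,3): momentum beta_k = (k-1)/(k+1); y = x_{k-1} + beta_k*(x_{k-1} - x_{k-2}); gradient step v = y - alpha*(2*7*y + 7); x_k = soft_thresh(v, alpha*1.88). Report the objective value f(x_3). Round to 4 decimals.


FISTA on f(x) = 7*x^2 + 7*x + 1.88*|x|
L = 14, alpha = 0.0439
Iteration 1: beta = 0.0, y = 3.7701 + 0.0*(3.7701 - 3.7701) = 3.7701
  grad(y) = 59.7814, v = y - alpha*grad = 1.1457
  prox(v) = soft_thresh(1.1457, 0.0825) = 1.0632
Iteration 2: beta = 0.3333, y = 1.0632 + 0.3333*(1.0632 - 3.7701) = 0.1609
  grad(y) = 9.2519, v = y - alpha*grad = -0.2453
  prox(v) = soft_thresh(-0.2453, 0.0825) = -0.1628
Iteration 3: beta = 0.5, y = -0.1628 + 0.5*(-0.1628 - 1.0632) = -0.7757
  grad(y) = -3.8604, v = y - alpha*grad = -0.6063
  prox(v) = soft_thresh(-0.6063, 0.0825) = -0.5237
f(x_3) = 7*(-0.5237)^2 + 7*(-0.5237) + 1.88*|-0.5237| = -0.7614


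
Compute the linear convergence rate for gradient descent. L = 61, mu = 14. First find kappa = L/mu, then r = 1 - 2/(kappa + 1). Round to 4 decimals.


Step 1: Compute the condition number.
kappa = L/mu = 61/14 = 4.3571
Step 2: Compute the convergence rate.
r = 1 - 2/(kappa + 1) = 1 - 2*mu/(L + mu) = (L - mu)/(L + mu) = 47/75 = 0.6267


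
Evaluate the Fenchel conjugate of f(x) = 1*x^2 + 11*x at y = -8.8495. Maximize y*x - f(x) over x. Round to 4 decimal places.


f*(y) = sup_x {y*x - a*x^2 - b*x} = sup_x {(y-b)*x - a*x^2}
FOC: (y - b) - 2a*x = 0 => x* = (y - b)/(2a)
x* = (-8.8495 - 11)/(2*1) = -9.9248
f*(-8.8495) = (y-b)^2/(4a) = (-8.8495 - 11)^2/(4*1)
= 394.0027/4 = 98.5007


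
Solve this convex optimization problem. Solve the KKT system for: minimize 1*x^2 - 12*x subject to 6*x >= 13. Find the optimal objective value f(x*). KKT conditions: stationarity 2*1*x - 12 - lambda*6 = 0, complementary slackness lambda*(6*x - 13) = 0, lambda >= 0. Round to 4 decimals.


Step 1: Try lambda = 0 (constraint inactive).
Stationarity: 2*1*x - 12 = 0
x* = 12/(2*1) = 6.0
Check constraint: 6*6.0 = 36.0 >= 13 -- satisfied.
Step 2: Compute optimal value.
f(x*) = 1*6.0^2 - 12*6.0 = -36.0


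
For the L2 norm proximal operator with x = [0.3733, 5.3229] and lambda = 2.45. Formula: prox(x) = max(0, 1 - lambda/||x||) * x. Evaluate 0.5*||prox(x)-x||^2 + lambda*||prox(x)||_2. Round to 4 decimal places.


Step 1: Compute ||x||.
||x|| = 5.336
Step 2: Compute scaling factor.
scale = max(0, 1 - 2.45/5.336) = 0.5409
Step 3: prox(x) = [0.2019, 2.8789]
||prox(x)|| = 2.886
Step 4: Proximal objective.
0.5*||prox-x||^2 = 3.0013
lambda*||prox|| = 7.0707
Total = 10.0719


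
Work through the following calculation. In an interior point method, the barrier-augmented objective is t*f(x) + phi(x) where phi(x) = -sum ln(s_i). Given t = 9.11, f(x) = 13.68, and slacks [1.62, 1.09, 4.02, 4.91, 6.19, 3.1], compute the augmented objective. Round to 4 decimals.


Step 1: Compute log-barrier.
ln values: [0.4824, 0.0862, 1.3913, 1.5913, 1.8229, 1.1314]
phi = -(0.4824 + 0.0862 + 1.3913 + 1.5913 + 1.8229 + 1.1314) = -6.5055
Step 2: Compute augmented objective.
t*f(x) = 9.11*13.68 = 124.6248
Total = 124.6248 - 6.5055 = 118.1193


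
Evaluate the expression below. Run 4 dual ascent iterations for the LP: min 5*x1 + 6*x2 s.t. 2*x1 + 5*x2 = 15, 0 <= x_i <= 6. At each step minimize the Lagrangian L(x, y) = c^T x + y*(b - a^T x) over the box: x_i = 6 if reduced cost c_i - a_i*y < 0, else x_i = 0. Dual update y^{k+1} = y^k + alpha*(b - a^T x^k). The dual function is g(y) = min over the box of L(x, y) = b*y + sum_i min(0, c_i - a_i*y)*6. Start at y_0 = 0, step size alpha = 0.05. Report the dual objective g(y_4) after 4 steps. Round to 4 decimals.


Dual ascent for LP: min 5*x1 + 6*x2, 2*x1 + 5*x2 = 15, 0 <= x_i <= 6
Step 1: y^k = 0.0, reduced costs: (5.0, 6.0)
  x^k = (0.0, 0.0), subgradient = b - a^T x = 15.0
  y^{k+1} = 0.0 + 0.05*15.0 = 0.75
Step 2: y^k = 0.75, reduced costs: (3.5, 2.25)
  x^k = (0.0, 0.0), subgradient = b - a^T x = 15.0
  y^{k+1} = 0.75 + 0.05*15.0 = 1.5
Step 3: y^k = 1.5, reduced costs: (2.0, -1.5)
  x^k = (0.0, 6.0), subgradient = b - a^T x = -15.0
  y^{k+1} = 1.5 + 0.05*-15.0 = 0.75
Step 4: y^k = 0.75, reduced costs: (3.5, 2.25)
  x^k = (0.0, 0.0), subgradient = b - a^T x = 15.0
  y^{k+1} = 0.75 + 0.05*15.0 = 1.5
Dual objective at y_4 = 1.5: reduced costs (2.0, -1.5), box minimizer x = (0.0, 6.0)
g(y_4) = b*y + (c1 - a1*y)*x1 + (c2 - a2*y)*x2 = 15*1.5 + 2.0*0.0 + (-1.5)*6.0 = 22.5 + 0.0 - 9.0 = 13.5


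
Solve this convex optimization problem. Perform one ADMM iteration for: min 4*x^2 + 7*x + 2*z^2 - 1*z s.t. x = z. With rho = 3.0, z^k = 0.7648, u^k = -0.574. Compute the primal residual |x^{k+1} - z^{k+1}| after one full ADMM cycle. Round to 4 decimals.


ADMM iteration with rho = 3.0, z^k = 0.7648, u^k = -0.574
Step 1: x-update.
Minimize 4*x^2 + 7*x + (3.0/2)*(x - 0.7648 - 0.574)^2
FOC: (2*4 + 3.0)*x = -7 + 3.0*(0.7648 + 0.574)
x^{k+1} = -0.2712
Step 2: z-update.
Minimize 2*z^2 - 1*z + (3.0/2)*(-0.2712 - z - 0.574)^2
FOC: (2*2 + 3.0)*z = 1 + 3.0*(-0.2712 - 0.574)
z^{k+1} = -0.2194
Step 3: u-update.
u^{k+1} = -0.574 - 0.2712 + 0.2194 = -0.6258
Step 4: Primal residual = |-0.2712 + 0.2194| = 0.0518


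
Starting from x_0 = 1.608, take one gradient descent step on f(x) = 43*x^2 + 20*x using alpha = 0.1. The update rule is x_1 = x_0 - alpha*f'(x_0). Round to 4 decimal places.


We compute the gradient at x_0 and apply the update.
f'(x) = 86*x + 20
f'(1.608) = 86*1.608 + 20 = 158.288
x_1 = 1.608 - 0.1*158.288 = -14.2208


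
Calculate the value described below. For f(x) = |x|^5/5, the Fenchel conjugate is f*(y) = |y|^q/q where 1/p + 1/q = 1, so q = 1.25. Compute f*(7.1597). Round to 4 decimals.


The conjugate exponent q satisfies 1/p + 1/q = 1.
p = 5, so q = 5/(5 - 1) = 1.25
|y|^q = 7.1597^1.25 = 11.7117
f*(7.1597) = 11.7117 / 1.25 = 9.3693


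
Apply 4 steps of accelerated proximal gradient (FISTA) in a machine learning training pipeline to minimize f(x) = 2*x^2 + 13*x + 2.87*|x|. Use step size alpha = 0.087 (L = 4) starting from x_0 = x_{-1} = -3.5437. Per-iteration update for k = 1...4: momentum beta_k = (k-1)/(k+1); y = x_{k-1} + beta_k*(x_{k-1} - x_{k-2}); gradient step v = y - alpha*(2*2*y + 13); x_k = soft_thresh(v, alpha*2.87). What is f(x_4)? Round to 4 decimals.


FISTA on f(x) = 2*x^2 + 13*x + 2.87*|x|
L = 4, alpha = 0.087
Iteration 1: beta = 0.0, y = -3.5437 + 0.0*(-3.5437 + 3.5437) = -3.5437
  grad(y) = -1.1748, v = y - alpha*grad = -3.4415
  prox(v) = soft_thresh(-3.4415, 0.2497) = -3.1918
Iteration 2: beta = 0.3333, y = -3.1918 + 0.3333*(-3.1918 + 3.5437) = -3.0745
  grad(y) = 0.702, v = y - alpha*grad = -3.1356
  prox(v) = soft_thresh(-3.1356, 0.2497) = -2.8859
Iteration 3: beta = 0.5, y = -2.8859 + 0.5*(-2.8859 + 3.1918) = -2.7329
  grad(y) = 2.0683, v = y - alpha*grad = -2.9129
  prox(v) = soft_thresh(-2.9129, 0.2497) = -2.6632
Iteration 4: beta = 0.6, y = -2.6632 + 0.6*(-2.6632 + 2.8859) = -2.5296
  grad(y) = 2.8818, v = y - alpha*grad = -2.7803
  prox(v) = soft_thresh(-2.7803, 0.2497) = -2.5306
f(x_4) = 2*(-2.5306)^2 + 13*(-2.5306) + 2.87*|-2.5306| = -12.8271


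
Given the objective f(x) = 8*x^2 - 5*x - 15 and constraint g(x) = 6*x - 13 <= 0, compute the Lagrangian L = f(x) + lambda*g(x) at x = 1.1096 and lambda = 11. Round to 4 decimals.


Step 1: Evaluate f(x).
f(1.1096) = 8*1.1096^2 - 5*1.1096 - 15 = -10.6983
Step 2: Evaluate g(x).
g(1.1096) = 6*1.1096 - 13 = -6.3424
Step 3: Compute Lagrangian.
L = -10.6983 + 11*-6.3424 = -80.4647


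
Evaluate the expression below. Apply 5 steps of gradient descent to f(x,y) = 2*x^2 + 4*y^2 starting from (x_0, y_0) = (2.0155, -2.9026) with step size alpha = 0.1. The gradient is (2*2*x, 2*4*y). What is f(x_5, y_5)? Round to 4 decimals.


Gradient descent on f(x,y) = 2*x^2 + 4*y^2.
Starting point: (2.0155, -2.9026), alpha = 0.1
Step 1: grad_x = 2*2*2.0155 = 8.062, grad_y = 2*4*-2.9026 = -23.2208
  x_1 = 2.0155 - 0.1*8.062 = 1.2093
  y_1 = -2.9026 - 0.1*-23.2208 = -0.5805
Step 2: grad_x = 2*2*1.2093 = 4.8372, grad_y = 2*4*-0.5805 = -4.6442
  x_2 = 1.2093 - 0.1*4.8372 = 0.7256
  y_2 = -0.5805 - 0.1*-4.6442 = -0.1161
Step 3: grad_x = 2*2*0.7256 = 2.9023, grad_y = 2*4*-0.1161 = -0.9288
  x_3 = 0.7256 - 0.1*2.9023 = 0.4353
  y_3 = -0.1161 - 0.1*-0.9288 = -0.0232
Step 4: grad_x = 2*2*0.4353 = 1.7414, grad_y = 2*4*-0.0232 = -0.1858
  x_4 = 0.4353 - 0.1*1.7414 = 0.2612
  y_4 = -0.0232 - 0.1*-0.1858 = -0.0046
Step 5: grad_x = 2*2*0.2612 = 1.0448, grad_y = 2*4*-0.0046 = -0.0372
  x_5 = 0.2612 - 0.1*1.0448 = 0.1567
  y_5 = -0.0046 - 0.1*-0.0372 = -0.0009
f(0.1567, -0.0009) = 2*0.1567^2 + 4*(-0.0009)^2 = 0.0491


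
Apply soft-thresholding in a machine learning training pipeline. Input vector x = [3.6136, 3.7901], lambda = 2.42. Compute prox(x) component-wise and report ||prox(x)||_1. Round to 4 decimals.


Soft-thresholding with lambda = 2.42:
prox(3.6136) = sign(3.6136)*max(|3.6136| - 2.42, 0) = 1.1936
prox(3.7901) = sign(3.7901)*max(|3.7901| - 2.42, 0) = 1.3701
prox(x) = [1.1936, 1.3701]
||prox(x)||_1 = 1.1936 + 1.3701 = 2.5637


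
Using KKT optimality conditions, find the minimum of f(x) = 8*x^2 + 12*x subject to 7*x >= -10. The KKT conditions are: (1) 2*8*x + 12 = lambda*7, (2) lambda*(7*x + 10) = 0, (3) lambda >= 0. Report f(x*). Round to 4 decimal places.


Step 1: Try lambda = 0 (constraint inactive).
Stationarity: 2*8*x + 12 = 0
x* = -12/(2*8) = -0.75
Check constraint: 7*-0.75 = -5.25 >= -10 -- satisfied.
Step 2: Compute optimal value.
f(x*) = 8*(-0.75)^2 + 12*(-0.75) = -4.5


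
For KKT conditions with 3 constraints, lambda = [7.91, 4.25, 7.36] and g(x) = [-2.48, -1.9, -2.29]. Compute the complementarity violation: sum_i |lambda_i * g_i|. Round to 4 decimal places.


KKT complementary slackness check:
lambda_1 * g_1 = 7.91 * -2.48 = -19.6168
lambda_2 * g_2 = 4.25 * -1.9 = -8.075
lambda_3 * g_3 = 7.36 * -2.29 = -16.8544
Total violation = 19.6168 + 8.075 + 16.8544 = 44.5462


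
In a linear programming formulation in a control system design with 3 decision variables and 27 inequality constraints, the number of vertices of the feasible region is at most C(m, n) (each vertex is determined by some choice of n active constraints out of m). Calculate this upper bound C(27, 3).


Each vertex corresponds to some choice of n active constraints out of m, so the number of vertices is at most C(m, n) = m! / (n!(m-n)!).
m = 27, n = 3
Numerator: 27 * 26 * 25
Denominator: 3! = 6
C(27, 3) = 2925


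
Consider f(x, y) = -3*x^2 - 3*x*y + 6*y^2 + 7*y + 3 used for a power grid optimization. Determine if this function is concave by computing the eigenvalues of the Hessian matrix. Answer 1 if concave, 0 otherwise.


The Hessian of f(x,y) = -3*x^2 - 3*x*y + 6*y^2 + 7*y + 3 is:
H = [[-6, -3], [-3, 12]]
Trace = -6 + 12 = 6
Determinant = -6*12 - (-3)^2 = -81
Discriminant = (6)^2 - 4*-81 = 360.0
Eigenvalues: lambda_1 = -6.4868, lambda_2 = 12.4868
The function is not concave.

0


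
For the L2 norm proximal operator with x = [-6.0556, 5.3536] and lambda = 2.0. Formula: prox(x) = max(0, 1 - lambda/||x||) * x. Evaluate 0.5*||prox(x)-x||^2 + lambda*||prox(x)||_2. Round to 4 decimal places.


Step 1: Compute ||x||.
||x|| = 8.0828
Step 2: Compute scaling factor.
scale = max(0, 1 - 2.0/8.0828) = 0.7526
Step 3: prox(x) = [-4.5572, 4.0289]
||prox(x)|| = 6.0828
Step 4: Proximal objective.
0.5*||prox-x||^2 = 2.0
lambda*||prox|| = 12.1656
Total = 14.1656


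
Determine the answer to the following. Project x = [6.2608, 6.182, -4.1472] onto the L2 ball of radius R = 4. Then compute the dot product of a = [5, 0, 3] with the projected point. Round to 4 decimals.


Step 1: Compute ||x|| (intermediates to 6 decimals).
||x|| = sqrt(6.2608^2 + 6.182^2 + (-4.1472)^2) = 9.726973
Step 2: Project.
Since ||x|| > R, scale = R/||x|| = 4/9.726973 = 0.411228, proj(x) = scale * x
proj(x) = [2.574616, 2.542211, -1.705445]
Step 3: Dot product.
a^T * proj(x) = 5*2.574616 + 0*2.542211 + 3*(-1.705445) = 7.7567


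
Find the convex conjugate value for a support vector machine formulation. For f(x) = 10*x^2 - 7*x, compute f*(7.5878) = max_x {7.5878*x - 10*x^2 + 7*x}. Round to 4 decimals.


f*(y) = sup_x {y*x - a*x^2 - b*x} = sup_x {(y-b)*x - a*x^2}
FOC: (y - b) - 2a*x = 0 => x* = (y - b)/(2a)
x* = (7.5878 + 7)/(2*10) = 0.7294
f*(7.5878) = (y-b)^2/(4a) = (7.5878 + 7)^2/(4*10)
= 212.8039/40 = 5.3201


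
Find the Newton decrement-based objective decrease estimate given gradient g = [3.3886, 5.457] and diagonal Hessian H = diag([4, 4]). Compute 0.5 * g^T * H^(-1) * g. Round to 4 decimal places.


Step 1: H is diagonal, so H^(-1) * g = [0.8472, 1.3643].
Step 2: g^T H^(-1) g = sum_i g_i^2 / H_ii
  = (3.3886)^2/4 + (5.457)^2/4
  = 2.8707 + 7.4447 = 10.3154
Step 3: Objective decrease = 0.5 * g^T H^(-1) g = 5.1577


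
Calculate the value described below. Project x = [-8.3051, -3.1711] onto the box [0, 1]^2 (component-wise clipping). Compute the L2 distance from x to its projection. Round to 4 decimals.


Project each component onto [0, 1].
clip(-8.3051) = 0.0, clip(-3.1711) = 0.0
Projection = [0.0, 0.0]
Squared diffs: [68.9747, 10.0559]
Distance = sqrt(79.0306) = 8.8899


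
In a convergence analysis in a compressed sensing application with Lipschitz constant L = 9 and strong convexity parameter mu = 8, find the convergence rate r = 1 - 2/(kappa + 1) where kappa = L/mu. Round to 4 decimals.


Step 1: Compute the condition number.
kappa = L/mu = 9/8 = 1.125
Step 2: Compute the convergence rate.
r = 1 - 2/(kappa + 1) = 1 - 2*mu/(L + mu) = (L - mu)/(L + mu) = 1/17 = 0.0588


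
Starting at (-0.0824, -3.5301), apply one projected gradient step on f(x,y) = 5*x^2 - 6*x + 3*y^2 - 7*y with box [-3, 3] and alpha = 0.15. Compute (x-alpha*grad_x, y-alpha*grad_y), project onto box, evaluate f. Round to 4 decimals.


Step 1: Compute gradient at (-0.0824, -3.5301).
grad_x = 2*5*-0.0824 - 6 = -6.824
grad_y = 2*3*-3.5301 - 7 = -28.1806
Step 2: Gradient step.
x_raw = -0.0824 - 0.15*-6.824 = 0.9412
y_raw = -3.5301 - 0.15*-28.1806 = 0.697
Step 3: Project onto [-3, 3].
x_proj = clip(0.9412) = 0.9412
y_proj = clip(0.697) = 0.697
Step 4: Evaluate f.
f(0.9412, 0.697) = -4.6395


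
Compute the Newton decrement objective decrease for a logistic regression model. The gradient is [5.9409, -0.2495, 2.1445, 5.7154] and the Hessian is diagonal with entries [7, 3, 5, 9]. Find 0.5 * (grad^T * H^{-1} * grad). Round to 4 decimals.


Step 1: H is diagonal, so H^(-1) * g = [0.8487, -0.0832, 0.4289, 0.635].
Step 2: g^T H^(-1) g = sum_i g_i^2 / H_ii
  = (5.9409)^2/7 + (-0.2495)^2/3 + (2.1445)^2/5 + (5.7154)^2/9
  = 5.042 + 0.0208 + 0.9198 + 3.6295 = 9.6121
Step 3: Objective decrease = 0.5 * g^T H^(-1) g = 4.8061


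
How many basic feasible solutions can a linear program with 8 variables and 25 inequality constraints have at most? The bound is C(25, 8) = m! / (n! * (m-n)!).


Each vertex corresponds to some choice of n active constraints out of m, so the number of vertices is at most C(m, n) = m! / (n!(m-n)!).
m = 25, n = 8
Numerator: 25 * 24 * 23 * 22 * 21 * 20 * 19 * 18
Denominator: 8! = 40320
C(25, 8) = 1081575


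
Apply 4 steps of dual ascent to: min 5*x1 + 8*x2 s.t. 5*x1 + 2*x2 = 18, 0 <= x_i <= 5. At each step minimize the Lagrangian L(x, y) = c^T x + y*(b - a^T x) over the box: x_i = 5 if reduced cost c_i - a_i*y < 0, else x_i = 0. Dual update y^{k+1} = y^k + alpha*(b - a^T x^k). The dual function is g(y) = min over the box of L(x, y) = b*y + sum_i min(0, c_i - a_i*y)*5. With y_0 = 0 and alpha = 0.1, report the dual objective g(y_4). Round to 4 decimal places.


Dual ascent for LP: min 5*x1 + 8*x2, 5*x1 + 2*x2 = 18, 0 <= x_i <= 5
Step 1: y^k = 0.0, reduced costs: (5.0, 8.0)
  x^k = (0.0, 0.0), subgradient = b - a^T x = 18.0
  y^{k+1} = 0.0 + 0.1*18.0 = 1.8
Step 2: y^k = 1.8, reduced costs: (-4.0, 4.4)
  x^k = (5.0, 0.0), subgradient = b - a^T x = -7.0
  y^{k+1} = 1.8 + 0.1*-7.0 = 1.1
Step 3: y^k = 1.1, reduced costs: (-0.5, 5.8)
  x^k = (5.0, 0.0), subgradient = b - a^T x = -7.0
  y^{k+1} = 1.1 + 0.1*-7.0 = 0.4
Step 4: y^k = 0.4, reduced costs: (3.0, 7.2)
  x^k = (0.0, 0.0), subgradient = b - a^T x = 18.0
  y^{k+1} = 0.4 + 0.1*18.0 = 2.2
Dual objective at y_4 = 2.2: reduced costs (-6.0, 3.6), box minimizer x = (5.0, 0.0)
g(y_4) = b*y + (c1 - a1*y)*x1 + (c2 - a2*y)*x2 = 18*2.2 + (-6.0)*5.0 + 3.6*0.0 = 39.6 - 30.0 + 0.0 = 9.6
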